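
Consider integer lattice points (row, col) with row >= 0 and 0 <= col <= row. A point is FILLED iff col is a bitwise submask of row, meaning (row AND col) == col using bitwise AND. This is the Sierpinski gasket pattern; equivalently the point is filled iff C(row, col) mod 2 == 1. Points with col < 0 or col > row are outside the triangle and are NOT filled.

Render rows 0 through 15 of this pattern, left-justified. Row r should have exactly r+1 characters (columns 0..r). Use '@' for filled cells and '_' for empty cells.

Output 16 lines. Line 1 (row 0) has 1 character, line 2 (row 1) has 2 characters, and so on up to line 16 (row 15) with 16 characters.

Answer: @
@@
@_@
@@@@
@___@
@@__@@
@_@_@_@
@@@@@@@@
@_______@
@@______@@
@_@_____@_@
@@@@____@@@@
@___@___@___@
@@__@@__@@__@@
@_@_@_@_@_@_@_@
@@@@@@@@@@@@@@@@

Derivation:
r0=0: @
r1=1: @@
r2=10: @_@
r3=11: @@@@
r4=100: @___@
r5=101: @@__@@
r6=110: @_@_@_@
r7=111: @@@@@@@@
r8=1000: @_______@
r9=1001: @@______@@
r10=1010: @_@_____@_@
r11=1011: @@@@____@@@@
r12=1100: @___@___@___@
r13=1101: @@__@@__@@__@@
r14=1110: @_@_@_@_@_@_@_@
r15=1111: @@@@@@@@@@@@@@@@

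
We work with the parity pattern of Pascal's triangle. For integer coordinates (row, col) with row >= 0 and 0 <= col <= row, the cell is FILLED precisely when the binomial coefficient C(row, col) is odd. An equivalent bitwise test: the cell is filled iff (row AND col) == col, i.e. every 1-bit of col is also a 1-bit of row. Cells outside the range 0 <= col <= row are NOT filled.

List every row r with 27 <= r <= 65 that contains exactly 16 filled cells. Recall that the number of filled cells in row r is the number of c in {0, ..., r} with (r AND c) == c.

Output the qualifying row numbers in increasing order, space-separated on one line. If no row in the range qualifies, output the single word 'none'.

Answer: 27 29 30 39 43 45 46 51 53 54 57 58 60

Derivation:
Row r has 2^popcount(r) filled cells, so we need popcount(r) = log2(16) = 4.
Scan r = 27..65 and keep those with exactly 4 one-bits:
r=27=11011 popcount=4 -> KEEP
r=28=11100 popcount=3 -> skip
r=29=11101 popcount=4 -> KEEP
r=30=11110 popcount=4 -> KEEP
r=31=11111 popcount=5 -> skip
r=32=100000 popcount=1 -> skip
r=33=100001 popcount=2 -> skip
r=34=100010 popcount=2 -> skip
r=35=100011 popcount=3 -> skip
r=36=100100 popcount=2 -> skip
r=37=100101 popcount=3 -> skip
r=38=100110 popcount=3 -> skip
r=39=100111 popcount=4 -> KEEP
r=40=101000 popcount=2 -> skip
r=41=101001 popcount=3 -> skip
r=42=101010 popcount=3 -> skip
r=43=101011 popcount=4 -> KEEP
r=44=101100 popcount=3 -> skip
r=45=101101 popcount=4 -> KEEP
r=46=101110 popcount=4 -> KEEP
r=47=101111 popcount=5 -> skip
r=48=110000 popcount=2 -> skip
r=49=110001 popcount=3 -> skip
r=50=110010 popcount=3 -> skip
r=51=110011 popcount=4 -> KEEP
r=52=110100 popcount=3 -> skip
r=53=110101 popcount=4 -> KEEP
r=54=110110 popcount=4 -> KEEP
r=55=110111 popcount=5 -> skip
r=56=111000 popcount=3 -> skip
r=57=111001 popcount=4 -> KEEP
r=58=111010 popcount=4 -> KEEP
r=59=111011 popcount=5 -> skip
r=60=111100 popcount=4 -> KEEP
r=61=111101 popcount=5 -> skip
r=62=111110 popcount=5 -> skip
r=63=111111 popcount=6 -> skip
r=64=1000000 popcount=1 -> skip
r=65=1000001 popcount=2 -> skip
Kept rows: 27 29 30 39 43 45 46 51 53 54 57 58 60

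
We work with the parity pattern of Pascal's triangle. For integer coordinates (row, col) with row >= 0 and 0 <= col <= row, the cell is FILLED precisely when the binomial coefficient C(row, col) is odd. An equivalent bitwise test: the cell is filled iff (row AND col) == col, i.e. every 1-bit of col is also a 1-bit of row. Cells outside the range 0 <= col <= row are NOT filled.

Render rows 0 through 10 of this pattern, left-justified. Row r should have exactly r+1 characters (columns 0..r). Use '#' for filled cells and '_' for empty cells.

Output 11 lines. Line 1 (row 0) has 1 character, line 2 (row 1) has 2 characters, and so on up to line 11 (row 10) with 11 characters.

Answer: #
##
#_#
####
#___#
##__##
#_#_#_#
########
#_______#
##______##
#_#_____#_#

Derivation:
r0=0: #
r1=1: ##
r2=10: #_#
r3=11: ####
r4=100: #___#
r5=101: ##__##
r6=110: #_#_#_#
r7=111: ########
r8=1000: #_______#
r9=1001: ##______##
r10=1010: #_#_____#_#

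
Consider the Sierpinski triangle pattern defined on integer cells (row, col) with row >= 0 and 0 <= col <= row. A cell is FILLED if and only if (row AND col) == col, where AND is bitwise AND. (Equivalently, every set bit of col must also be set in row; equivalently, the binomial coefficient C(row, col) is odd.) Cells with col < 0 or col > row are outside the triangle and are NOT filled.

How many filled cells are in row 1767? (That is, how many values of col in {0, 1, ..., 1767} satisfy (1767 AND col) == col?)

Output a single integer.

Answer: 256

Derivation:
1767 in binary = 11011100111
popcount(1767) = number of 1-bits in 11011100111 = 8
A col c satisfies (1767 AND c) == c iff every set bit of c is also set in 1767; each of the 8 set bits of 1767 can independently be on or off in c.
count = 2^8 = 256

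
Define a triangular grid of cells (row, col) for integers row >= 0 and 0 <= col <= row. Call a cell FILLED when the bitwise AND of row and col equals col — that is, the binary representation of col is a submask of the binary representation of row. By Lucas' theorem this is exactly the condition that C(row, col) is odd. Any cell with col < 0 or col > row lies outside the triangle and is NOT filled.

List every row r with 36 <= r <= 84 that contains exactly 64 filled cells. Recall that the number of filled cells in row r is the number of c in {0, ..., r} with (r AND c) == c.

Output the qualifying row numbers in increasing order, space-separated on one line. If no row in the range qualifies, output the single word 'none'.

Answer: 63

Derivation:
Row r has 2^popcount(r) filled cells, so we need popcount(r) = log2(64) = 6.
Scan r = 36..84 and keep those with exactly 6 one-bits:
r=36=100100 popcount=2 -> skip
r=37=100101 popcount=3 -> skip
r=38=100110 popcount=3 -> skip
r=39=100111 popcount=4 -> skip
r=40=101000 popcount=2 -> skip
r=41=101001 popcount=3 -> skip
r=42=101010 popcount=3 -> skip
r=43=101011 popcount=4 -> skip
r=44=101100 popcount=3 -> skip
r=45=101101 popcount=4 -> skip
r=46=101110 popcount=4 -> skip
r=47=101111 popcount=5 -> skip
r=48=110000 popcount=2 -> skip
r=49=110001 popcount=3 -> skip
r=50=110010 popcount=3 -> skip
r=51=110011 popcount=4 -> skip
r=52=110100 popcount=3 -> skip
r=53=110101 popcount=4 -> skip
r=54=110110 popcount=4 -> skip
r=55=110111 popcount=5 -> skip
r=56=111000 popcount=3 -> skip
r=57=111001 popcount=4 -> skip
r=58=111010 popcount=4 -> skip
r=59=111011 popcount=5 -> skip
r=60=111100 popcount=4 -> skip
r=61=111101 popcount=5 -> skip
r=62=111110 popcount=5 -> skip
r=63=111111 popcount=6 -> KEEP
r=64=1000000 popcount=1 -> skip
r=65=1000001 popcount=2 -> skip
r=66=1000010 popcount=2 -> skip
r=67=1000011 popcount=3 -> skip
r=68=1000100 popcount=2 -> skip
r=69=1000101 popcount=3 -> skip
r=70=1000110 popcount=3 -> skip
r=71=1000111 popcount=4 -> skip
r=72=1001000 popcount=2 -> skip
r=73=1001001 popcount=3 -> skip
r=74=1001010 popcount=3 -> skip
r=75=1001011 popcount=4 -> skip
r=76=1001100 popcount=3 -> skip
r=77=1001101 popcount=4 -> skip
r=78=1001110 popcount=4 -> skip
r=79=1001111 popcount=5 -> skip
r=80=1010000 popcount=2 -> skip
r=81=1010001 popcount=3 -> skip
r=82=1010010 popcount=3 -> skip
r=83=1010011 popcount=4 -> skip
r=84=1010100 popcount=3 -> skip
Kept rows: 63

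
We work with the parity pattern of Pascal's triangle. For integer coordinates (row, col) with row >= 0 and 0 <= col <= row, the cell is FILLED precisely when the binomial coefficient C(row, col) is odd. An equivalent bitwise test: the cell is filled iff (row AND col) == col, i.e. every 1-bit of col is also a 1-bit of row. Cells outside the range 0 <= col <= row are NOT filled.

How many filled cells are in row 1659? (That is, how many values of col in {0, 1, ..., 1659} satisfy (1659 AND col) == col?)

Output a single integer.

1659 in binary = 11001111011
popcount(1659) = number of 1-bits in 11001111011 = 8
A col c satisfies (1659 AND c) == c iff every set bit of c is also set in 1659; each of the 8 set bits of 1659 can independently be on or off in c.
count = 2^8 = 256

Answer: 256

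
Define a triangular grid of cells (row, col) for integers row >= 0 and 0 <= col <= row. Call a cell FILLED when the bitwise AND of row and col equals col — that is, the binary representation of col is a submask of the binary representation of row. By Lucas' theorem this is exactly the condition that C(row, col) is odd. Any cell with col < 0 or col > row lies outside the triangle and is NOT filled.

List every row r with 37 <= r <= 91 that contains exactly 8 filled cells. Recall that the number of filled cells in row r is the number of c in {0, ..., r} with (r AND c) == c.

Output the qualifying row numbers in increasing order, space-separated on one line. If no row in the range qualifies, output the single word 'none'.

Answer: 37 38 41 42 44 49 50 52 56 67 69 70 73 74 76 81 82 84 88

Derivation:
Row r has 2^popcount(r) filled cells, so we need popcount(r) = log2(8) = 3.
Scan r = 37..91 and keep those with exactly 3 one-bits:
r=37=100101 popcount=3 -> KEEP
r=38=100110 popcount=3 -> KEEP
r=39=100111 popcount=4 -> skip
r=40=101000 popcount=2 -> skip
r=41=101001 popcount=3 -> KEEP
r=42=101010 popcount=3 -> KEEP
r=43=101011 popcount=4 -> skip
r=44=101100 popcount=3 -> KEEP
r=45=101101 popcount=4 -> skip
r=46=101110 popcount=4 -> skip
r=47=101111 popcount=5 -> skip
r=48=110000 popcount=2 -> skip
r=49=110001 popcount=3 -> KEEP
r=50=110010 popcount=3 -> KEEP
r=51=110011 popcount=4 -> skip
r=52=110100 popcount=3 -> KEEP
r=53=110101 popcount=4 -> skip
r=54=110110 popcount=4 -> skip
r=55=110111 popcount=5 -> skip
r=56=111000 popcount=3 -> KEEP
r=57=111001 popcount=4 -> skip
r=58=111010 popcount=4 -> skip
r=59=111011 popcount=5 -> skip
r=60=111100 popcount=4 -> skip
r=61=111101 popcount=5 -> skip
r=62=111110 popcount=5 -> skip
r=63=111111 popcount=6 -> skip
r=64=1000000 popcount=1 -> skip
r=65=1000001 popcount=2 -> skip
r=66=1000010 popcount=2 -> skip
r=67=1000011 popcount=3 -> KEEP
r=68=1000100 popcount=2 -> skip
r=69=1000101 popcount=3 -> KEEP
r=70=1000110 popcount=3 -> KEEP
r=71=1000111 popcount=4 -> skip
r=72=1001000 popcount=2 -> skip
r=73=1001001 popcount=3 -> KEEP
r=74=1001010 popcount=3 -> KEEP
r=75=1001011 popcount=4 -> skip
r=76=1001100 popcount=3 -> KEEP
r=77=1001101 popcount=4 -> skip
r=78=1001110 popcount=4 -> skip
r=79=1001111 popcount=5 -> skip
r=80=1010000 popcount=2 -> skip
r=81=1010001 popcount=3 -> KEEP
r=82=1010010 popcount=3 -> KEEP
r=83=1010011 popcount=4 -> skip
r=84=1010100 popcount=3 -> KEEP
r=85=1010101 popcount=4 -> skip
r=86=1010110 popcount=4 -> skip
r=87=1010111 popcount=5 -> skip
r=88=1011000 popcount=3 -> KEEP
r=89=1011001 popcount=4 -> skip
r=90=1011010 popcount=4 -> skip
r=91=1011011 popcount=5 -> skip
Kept rows: 37 38 41 42 44 49 50 52 56 67 69 70 73 74 76 81 82 84 88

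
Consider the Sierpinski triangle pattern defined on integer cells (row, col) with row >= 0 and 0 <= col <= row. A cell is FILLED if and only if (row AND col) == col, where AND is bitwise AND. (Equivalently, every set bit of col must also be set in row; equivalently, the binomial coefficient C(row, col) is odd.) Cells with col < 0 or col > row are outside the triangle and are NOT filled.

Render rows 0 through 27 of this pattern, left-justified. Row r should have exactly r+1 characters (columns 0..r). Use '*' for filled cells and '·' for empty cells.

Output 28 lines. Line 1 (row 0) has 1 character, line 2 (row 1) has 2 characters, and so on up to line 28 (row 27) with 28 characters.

Answer: *
**
*·*
****
*···*
**··**
*·*·*·*
********
*·······*
**······**
*·*·····*·*
****····****
*···*···*···*
**··**··**··**
*·*·*·*·*·*·*·*
****************
*···············*
**··············**
*·*·············*·*
****············****
*···*···········*···*
**··**··········**··**
*·*·*·*·········*·*·*·*
********········********
*·······*·······*·······*
**······**······**······**
*·*·····*·*·····*·*·····*·*
****····****····****····****

Derivation:
r0=0: *
r1=1: **
r2=10: *·*
r3=11: ****
r4=100: *···*
r5=101: **··**
r6=110: *·*·*·*
r7=111: ********
r8=1000: *·······*
r9=1001: **······**
r10=1010: *·*·····*·*
r11=1011: ****····****
r12=1100: *···*···*···*
r13=1101: **··**··**··**
r14=1110: *·*·*·*·*·*·*·*
r15=1111: ****************
r16=10000: *···············*
r17=10001: **··············**
r18=10010: *·*·············*·*
r19=10011: ****············****
r20=10100: *···*···········*···*
r21=10101: **··**··········**··**
r22=10110: *·*·*·*·········*·*·*·*
r23=10111: ********········********
r24=11000: *·······*·······*·······*
r25=11001: **······**······**······**
r26=11010: *·*·····*·*·····*·*·····*·*
r27=11011: ****····****····****····****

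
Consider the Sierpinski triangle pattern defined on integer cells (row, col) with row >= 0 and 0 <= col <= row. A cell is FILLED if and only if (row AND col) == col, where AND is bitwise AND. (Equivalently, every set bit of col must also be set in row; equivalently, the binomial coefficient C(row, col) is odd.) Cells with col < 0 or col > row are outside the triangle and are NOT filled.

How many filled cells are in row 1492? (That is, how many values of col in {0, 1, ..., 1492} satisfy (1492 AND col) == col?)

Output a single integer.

Answer: 64

Derivation:
1492 in binary = 10111010100
popcount(1492) = number of 1-bits in 10111010100 = 6
A col c satisfies (1492 AND c) == c iff every set bit of c is also set in 1492; each of the 6 set bits of 1492 can independently be on or off in c.
count = 2^6 = 64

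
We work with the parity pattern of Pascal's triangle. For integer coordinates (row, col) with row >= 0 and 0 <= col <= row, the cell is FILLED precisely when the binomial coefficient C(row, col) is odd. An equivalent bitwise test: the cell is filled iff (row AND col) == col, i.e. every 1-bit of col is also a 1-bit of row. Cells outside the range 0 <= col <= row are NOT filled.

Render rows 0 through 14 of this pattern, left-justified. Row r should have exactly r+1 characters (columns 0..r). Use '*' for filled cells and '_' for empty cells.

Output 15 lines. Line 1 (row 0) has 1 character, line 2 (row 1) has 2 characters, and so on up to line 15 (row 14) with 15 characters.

r0=0: *
r1=1: **
r2=10: *_*
r3=11: ****
r4=100: *___*
r5=101: **__**
r6=110: *_*_*_*
r7=111: ********
r8=1000: *_______*
r9=1001: **______**
r10=1010: *_*_____*_*
r11=1011: ****____****
r12=1100: *___*___*___*
r13=1101: **__**__**__**
r14=1110: *_*_*_*_*_*_*_*

Answer: *
**
*_*
****
*___*
**__**
*_*_*_*
********
*_______*
**______**
*_*_____*_*
****____****
*___*___*___*
**__**__**__**
*_*_*_*_*_*_*_*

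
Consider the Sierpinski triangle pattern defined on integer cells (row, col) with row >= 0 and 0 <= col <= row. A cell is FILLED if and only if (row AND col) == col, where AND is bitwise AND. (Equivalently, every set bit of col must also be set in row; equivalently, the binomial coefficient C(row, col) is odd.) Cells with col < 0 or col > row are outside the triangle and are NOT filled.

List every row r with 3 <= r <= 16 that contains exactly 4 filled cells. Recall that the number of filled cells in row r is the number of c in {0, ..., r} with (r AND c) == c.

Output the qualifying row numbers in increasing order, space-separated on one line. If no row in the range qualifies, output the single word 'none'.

Answer: 3 5 6 9 10 12

Derivation:
Row r has 2^popcount(r) filled cells, so we need popcount(r) = log2(4) = 2.
Scan r = 3..16 and keep those with exactly 2 one-bits:
r=3=11 popcount=2 -> KEEP
r=4=100 popcount=1 -> skip
r=5=101 popcount=2 -> KEEP
r=6=110 popcount=2 -> KEEP
r=7=111 popcount=3 -> skip
r=8=1000 popcount=1 -> skip
r=9=1001 popcount=2 -> KEEP
r=10=1010 popcount=2 -> KEEP
r=11=1011 popcount=3 -> skip
r=12=1100 popcount=2 -> KEEP
r=13=1101 popcount=3 -> skip
r=14=1110 popcount=3 -> skip
r=15=1111 popcount=4 -> skip
r=16=10000 popcount=1 -> skip
Kept rows: 3 5 6 9 10 12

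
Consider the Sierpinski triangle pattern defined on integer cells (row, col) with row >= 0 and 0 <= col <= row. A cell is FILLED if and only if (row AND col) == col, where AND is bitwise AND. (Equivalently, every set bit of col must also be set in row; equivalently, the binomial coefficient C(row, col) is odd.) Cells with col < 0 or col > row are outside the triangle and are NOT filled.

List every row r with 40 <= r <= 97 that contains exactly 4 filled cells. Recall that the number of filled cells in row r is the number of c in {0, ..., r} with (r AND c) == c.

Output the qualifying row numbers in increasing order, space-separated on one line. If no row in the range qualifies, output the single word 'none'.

Answer: 40 48 65 66 68 72 80 96

Derivation:
Row r has 2^popcount(r) filled cells, so we need popcount(r) = log2(4) = 2.
Scan r = 40..97 and keep those with exactly 2 one-bits:
r=40=101000 popcount=2 -> KEEP
r=41=101001 popcount=3 -> skip
r=42=101010 popcount=3 -> skip
r=43=101011 popcount=4 -> skip
r=44=101100 popcount=3 -> skip
r=45=101101 popcount=4 -> skip
r=46=101110 popcount=4 -> skip
r=47=101111 popcount=5 -> skip
r=48=110000 popcount=2 -> KEEP
r=49=110001 popcount=3 -> skip
r=50=110010 popcount=3 -> skip
r=51=110011 popcount=4 -> skip
r=52=110100 popcount=3 -> skip
r=53=110101 popcount=4 -> skip
r=54=110110 popcount=4 -> skip
r=55=110111 popcount=5 -> skip
r=56=111000 popcount=3 -> skip
r=57=111001 popcount=4 -> skip
r=58=111010 popcount=4 -> skip
r=59=111011 popcount=5 -> skip
r=60=111100 popcount=4 -> skip
r=61=111101 popcount=5 -> skip
r=62=111110 popcount=5 -> skip
r=63=111111 popcount=6 -> skip
r=64=1000000 popcount=1 -> skip
r=65=1000001 popcount=2 -> KEEP
r=66=1000010 popcount=2 -> KEEP
r=67=1000011 popcount=3 -> skip
r=68=1000100 popcount=2 -> KEEP
r=69=1000101 popcount=3 -> skip
r=70=1000110 popcount=3 -> skip
r=71=1000111 popcount=4 -> skip
r=72=1001000 popcount=2 -> KEEP
r=73=1001001 popcount=3 -> skip
r=74=1001010 popcount=3 -> skip
r=75=1001011 popcount=4 -> skip
r=76=1001100 popcount=3 -> skip
r=77=1001101 popcount=4 -> skip
r=78=1001110 popcount=4 -> skip
r=79=1001111 popcount=5 -> skip
r=80=1010000 popcount=2 -> KEEP
r=81=1010001 popcount=3 -> skip
r=82=1010010 popcount=3 -> skip
r=83=1010011 popcount=4 -> skip
r=84=1010100 popcount=3 -> skip
r=85=1010101 popcount=4 -> skip
r=86=1010110 popcount=4 -> skip
r=87=1010111 popcount=5 -> skip
r=88=1011000 popcount=3 -> skip
r=89=1011001 popcount=4 -> skip
r=90=1011010 popcount=4 -> skip
r=91=1011011 popcount=5 -> skip
r=92=1011100 popcount=4 -> skip
r=93=1011101 popcount=5 -> skip
r=94=1011110 popcount=5 -> skip
r=95=1011111 popcount=6 -> skip
r=96=1100000 popcount=2 -> KEEP
r=97=1100001 popcount=3 -> skip
Kept rows: 40 48 65 66 68 72 80 96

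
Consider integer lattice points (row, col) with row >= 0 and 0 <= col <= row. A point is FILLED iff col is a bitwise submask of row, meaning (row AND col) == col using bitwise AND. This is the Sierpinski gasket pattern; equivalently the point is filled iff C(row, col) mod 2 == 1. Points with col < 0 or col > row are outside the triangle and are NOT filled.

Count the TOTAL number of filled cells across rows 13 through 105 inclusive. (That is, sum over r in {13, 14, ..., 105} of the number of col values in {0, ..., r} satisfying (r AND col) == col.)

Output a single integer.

Answer: 1298

Derivation:
r13=1101 pc3: +8 =8
r14=1110 pc3: +8 =16
r15=1111 pc4: +16 =32
r16=10000 pc1: +2 =34
r17=10001 pc2: +4 =38
r18=10010 pc2: +4 =42
r19=10011 pc3: +8 =50
r20=10100 pc2: +4 =54
r21=10101 pc3: +8 =62
r22=10110 pc3: +8 =70
r23=10111 pc4: +16 =86
r24=11000 pc2: +4 =90
r25=11001 pc3: +8 =98
r26=11010 pc3: +8 =106
r27=11011 pc4: +16 =122
r28=11100 pc3: +8 =130
r29=11101 pc4: +16 =146
r30=11110 pc4: +16 =162
r31=11111 pc5: +32 =194
r32=100000 pc1: +2 =196
r33=100001 pc2: +4 =200
r34=100010 pc2: +4 =204
r35=100011 pc3: +8 =212
r36=100100 pc2: +4 =216
r37=100101 pc3: +8 =224
r38=100110 pc3: +8 =232
r39=100111 pc4: +16 =248
r40=101000 pc2: +4 =252
r41=101001 pc3: +8 =260
r42=101010 pc3: +8 =268
r43=101011 pc4: +16 =284
r44=101100 pc3: +8 =292
r45=101101 pc4: +16 =308
r46=101110 pc4: +16 =324
r47=101111 pc5: +32 =356
r48=110000 pc2: +4 =360
r49=110001 pc3: +8 =368
r50=110010 pc3: +8 =376
r51=110011 pc4: +16 =392
r52=110100 pc3: +8 =400
r53=110101 pc4: +16 =416
r54=110110 pc4: +16 =432
r55=110111 pc5: +32 =464
r56=111000 pc3: +8 =472
r57=111001 pc4: +16 =488
r58=111010 pc4: +16 =504
r59=111011 pc5: +32 =536
r60=111100 pc4: +16 =552
r61=111101 pc5: +32 =584
r62=111110 pc5: +32 =616
r63=111111 pc6: +64 =680
r64=1000000 pc1: +2 =682
r65=1000001 pc2: +4 =686
r66=1000010 pc2: +4 =690
r67=1000011 pc3: +8 =698
r68=1000100 pc2: +4 =702
r69=1000101 pc3: +8 =710
r70=1000110 pc3: +8 =718
r71=1000111 pc4: +16 =734
r72=1001000 pc2: +4 =738
r73=1001001 pc3: +8 =746
r74=1001010 pc3: +8 =754
r75=1001011 pc4: +16 =770
r76=1001100 pc3: +8 =778
r77=1001101 pc4: +16 =794
r78=1001110 pc4: +16 =810
r79=1001111 pc5: +32 =842
r80=1010000 pc2: +4 =846
r81=1010001 pc3: +8 =854
r82=1010010 pc3: +8 =862
r83=1010011 pc4: +16 =878
r84=1010100 pc3: +8 =886
r85=1010101 pc4: +16 =902
r86=1010110 pc4: +16 =918
r87=1010111 pc5: +32 =950
r88=1011000 pc3: +8 =958
r89=1011001 pc4: +16 =974
r90=1011010 pc4: +16 =990
r91=1011011 pc5: +32 =1022
r92=1011100 pc4: +16 =1038
r93=1011101 pc5: +32 =1070
r94=1011110 pc5: +32 =1102
r95=1011111 pc6: +64 =1166
r96=1100000 pc2: +4 =1170
r97=1100001 pc3: +8 =1178
r98=1100010 pc3: +8 =1186
r99=1100011 pc4: +16 =1202
r100=1100100 pc3: +8 =1210
r101=1100101 pc4: +16 =1226
r102=1100110 pc4: +16 =1242
r103=1100111 pc5: +32 =1274
r104=1101000 pc3: +8 =1282
r105=1101001 pc4: +16 =1298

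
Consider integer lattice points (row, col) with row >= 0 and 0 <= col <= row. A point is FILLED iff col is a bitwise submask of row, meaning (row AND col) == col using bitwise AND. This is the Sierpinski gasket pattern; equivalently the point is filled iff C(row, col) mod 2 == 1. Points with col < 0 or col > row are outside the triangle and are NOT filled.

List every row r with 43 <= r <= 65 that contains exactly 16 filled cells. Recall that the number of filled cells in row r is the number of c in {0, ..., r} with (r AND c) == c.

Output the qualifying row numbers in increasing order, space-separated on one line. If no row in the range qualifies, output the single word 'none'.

Row r has 2^popcount(r) filled cells, so we need popcount(r) = log2(16) = 4.
Scan r = 43..65 and keep those with exactly 4 one-bits:
r=43=101011 popcount=4 -> KEEP
r=44=101100 popcount=3 -> skip
r=45=101101 popcount=4 -> KEEP
r=46=101110 popcount=4 -> KEEP
r=47=101111 popcount=5 -> skip
r=48=110000 popcount=2 -> skip
r=49=110001 popcount=3 -> skip
r=50=110010 popcount=3 -> skip
r=51=110011 popcount=4 -> KEEP
r=52=110100 popcount=3 -> skip
r=53=110101 popcount=4 -> KEEP
r=54=110110 popcount=4 -> KEEP
r=55=110111 popcount=5 -> skip
r=56=111000 popcount=3 -> skip
r=57=111001 popcount=4 -> KEEP
r=58=111010 popcount=4 -> KEEP
r=59=111011 popcount=5 -> skip
r=60=111100 popcount=4 -> KEEP
r=61=111101 popcount=5 -> skip
r=62=111110 popcount=5 -> skip
r=63=111111 popcount=6 -> skip
r=64=1000000 popcount=1 -> skip
r=65=1000001 popcount=2 -> skip
Kept rows: 43 45 46 51 53 54 57 58 60

Answer: 43 45 46 51 53 54 57 58 60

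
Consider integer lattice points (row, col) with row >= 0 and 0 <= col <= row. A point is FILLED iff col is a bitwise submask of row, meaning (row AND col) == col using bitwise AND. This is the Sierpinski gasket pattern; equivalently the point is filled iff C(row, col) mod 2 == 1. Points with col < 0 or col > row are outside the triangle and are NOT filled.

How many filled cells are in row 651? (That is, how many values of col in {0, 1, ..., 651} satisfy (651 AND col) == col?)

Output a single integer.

651 in binary = 1010001011
popcount(651) = number of 1-bits in 1010001011 = 5
A col c satisfies (651 AND c) == c iff every set bit of c is also set in 651; each of the 5 set bits of 651 can independently be on or off in c.
count = 2^5 = 32

Answer: 32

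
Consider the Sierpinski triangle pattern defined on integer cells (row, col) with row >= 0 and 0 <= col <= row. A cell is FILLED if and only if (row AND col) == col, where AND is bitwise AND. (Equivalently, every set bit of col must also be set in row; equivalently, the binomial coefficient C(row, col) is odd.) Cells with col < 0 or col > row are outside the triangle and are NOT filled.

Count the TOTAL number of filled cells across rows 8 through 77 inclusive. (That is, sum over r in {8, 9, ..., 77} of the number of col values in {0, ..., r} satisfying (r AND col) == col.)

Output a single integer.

r8=1000 pc1: +2 =2
r9=1001 pc2: +4 =6
r10=1010 pc2: +4 =10
r11=1011 pc3: +8 =18
r12=1100 pc2: +4 =22
r13=1101 pc3: +8 =30
r14=1110 pc3: +8 =38
r15=1111 pc4: +16 =54
r16=10000 pc1: +2 =56
r17=10001 pc2: +4 =60
r18=10010 pc2: +4 =64
r19=10011 pc3: +8 =72
r20=10100 pc2: +4 =76
r21=10101 pc3: +8 =84
r22=10110 pc3: +8 =92
r23=10111 pc4: +16 =108
r24=11000 pc2: +4 =112
r25=11001 pc3: +8 =120
r26=11010 pc3: +8 =128
r27=11011 pc4: +16 =144
r28=11100 pc3: +8 =152
r29=11101 pc4: +16 =168
r30=11110 pc4: +16 =184
r31=11111 pc5: +32 =216
r32=100000 pc1: +2 =218
r33=100001 pc2: +4 =222
r34=100010 pc2: +4 =226
r35=100011 pc3: +8 =234
r36=100100 pc2: +4 =238
r37=100101 pc3: +8 =246
r38=100110 pc3: +8 =254
r39=100111 pc4: +16 =270
r40=101000 pc2: +4 =274
r41=101001 pc3: +8 =282
r42=101010 pc3: +8 =290
r43=101011 pc4: +16 =306
r44=101100 pc3: +8 =314
r45=101101 pc4: +16 =330
r46=101110 pc4: +16 =346
r47=101111 pc5: +32 =378
r48=110000 pc2: +4 =382
r49=110001 pc3: +8 =390
r50=110010 pc3: +8 =398
r51=110011 pc4: +16 =414
r52=110100 pc3: +8 =422
r53=110101 pc4: +16 =438
r54=110110 pc4: +16 =454
r55=110111 pc5: +32 =486
r56=111000 pc3: +8 =494
r57=111001 pc4: +16 =510
r58=111010 pc4: +16 =526
r59=111011 pc5: +32 =558
r60=111100 pc4: +16 =574
r61=111101 pc5: +32 =606
r62=111110 pc5: +32 =638
r63=111111 pc6: +64 =702
r64=1000000 pc1: +2 =704
r65=1000001 pc2: +4 =708
r66=1000010 pc2: +4 =712
r67=1000011 pc3: +8 =720
r68=1000100 pc2: +4 =724
r69=1000101 pc3: +8 =732
r70=1000110 pc3: +8 =740
r71=1000111 pc4: +16 =756
r72=1001000 pc2: +4 =760
r73=1001001 pc3: +8 =768
r74=1001010 pc3: +8 =776
r75=1001011 pc4: +16 =792
r76=1001100 pc3: +8 =800
r77=1001101 pc4: +16 =816

Answer: 816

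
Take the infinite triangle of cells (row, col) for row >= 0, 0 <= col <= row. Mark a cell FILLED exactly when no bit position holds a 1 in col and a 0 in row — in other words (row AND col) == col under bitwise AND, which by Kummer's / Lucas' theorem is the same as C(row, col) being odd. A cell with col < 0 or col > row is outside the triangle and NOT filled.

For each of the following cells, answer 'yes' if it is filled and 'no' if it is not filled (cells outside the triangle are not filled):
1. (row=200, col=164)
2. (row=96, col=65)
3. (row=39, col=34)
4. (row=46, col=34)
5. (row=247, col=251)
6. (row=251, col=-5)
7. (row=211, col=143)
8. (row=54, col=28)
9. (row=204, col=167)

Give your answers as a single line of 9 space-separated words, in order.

Answer: no no yes yes no no no no no

Derivation:
(200,164): row=0b11001000, col=0b10100100, row AND col = 0b10000000 = 128; 128 != 164 -> empty
(96,65): row=0b1100000, col=0b1000001, row AND col = 0b1000000 = 64; 64 != 65 -> empty
(39,34): row=0b100111, col=0b100010, row AND col = 0b100010 = 34; 34 == 34 -> filled
(46,34): row=0b101110, col=0b100010, row AND col = 0b100010 = 34; 34 == 34 -> filled
(247,251): col outside [0, 247] -> not filled
(251,-5): col outside [0, 251] -> not filled
(211,143): row=0b11010011, col=0b10001111, row AND col = 0b10000011 = 131; 131 != 143 -> empty
(54,28): row=0b110110, col=0b11100, row AND col = 0b10100 = 20; 20 != 28 -> empty
(204,167): row=0b11001100, col=0b10100111, row AND col = 0b10000100 = 132; 132 != 167 -> empty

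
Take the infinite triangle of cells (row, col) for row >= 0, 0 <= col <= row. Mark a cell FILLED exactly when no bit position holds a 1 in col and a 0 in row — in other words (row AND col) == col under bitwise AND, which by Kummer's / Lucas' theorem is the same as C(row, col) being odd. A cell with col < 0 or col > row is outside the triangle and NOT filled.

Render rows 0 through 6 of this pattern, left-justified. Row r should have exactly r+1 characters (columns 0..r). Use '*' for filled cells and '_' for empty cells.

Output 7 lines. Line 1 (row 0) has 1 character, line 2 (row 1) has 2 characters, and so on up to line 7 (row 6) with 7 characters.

r0=0: *
r1=1: **
r2=10: *_*
r3=11: ****
r4=100: *___*
r5=101: **__**
r6=110: *_*_*_*

Answer: *
**
*_*
****
*___*
**__**
*_*_*_*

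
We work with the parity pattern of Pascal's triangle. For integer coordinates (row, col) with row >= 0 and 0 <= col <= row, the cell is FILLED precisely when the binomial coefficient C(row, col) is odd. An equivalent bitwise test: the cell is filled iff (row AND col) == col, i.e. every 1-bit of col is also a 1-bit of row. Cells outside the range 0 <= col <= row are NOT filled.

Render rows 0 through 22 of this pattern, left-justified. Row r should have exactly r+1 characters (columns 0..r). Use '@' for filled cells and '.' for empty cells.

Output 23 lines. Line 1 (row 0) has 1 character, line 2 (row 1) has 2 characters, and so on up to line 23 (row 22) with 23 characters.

Answer: @
@@
@.@
@@@@
@...@
@@..@@
@.@.@.@
@@@@@@@@
@.......@
@@......@@
@.@.....@.@
@@@@....@@@@
@...@...@...@
@@..@@..@@..@@
@.@.@.@.@.@.@.@
@@@@@@@@@@@@@@@@
@...............@
@@..............@@
@.@.............@.@
@@@@............@@@@
@...@...........@...@
@@..@@..........@@..@@
@.@.@.@.........@.@.@.@

Derivation:
r0=0: @
r1=1: @@
r2=10: @.@
r3=11: @@@@
r4=100: @...@
r5=101: @@..@@
r6=110: @.@.@.@
r7=111: @@@@@@@@
r8=1000: @.......@
r9=1001: @@......@@
r10=1010: @.@.....@.@
r11=1011: @@@@....@@@@
r12=1100: @...@...@...@
r13=1101: @@..@@..@@..@@
r14=1110: @.@.@.@.@.@.@.@
r15=1111: @@@@@@@@@@@@@@@@
r16=10000: @...............@
r17=10001: @@..............@@
r18=10010: @.@.............@.@
r19=10011: @@@@............@@@@
r20=10100: @...@...........@...@
r21=10101: @@..@@..........@@..@@
r22=10110: @.@.@.@.........@.@.@.@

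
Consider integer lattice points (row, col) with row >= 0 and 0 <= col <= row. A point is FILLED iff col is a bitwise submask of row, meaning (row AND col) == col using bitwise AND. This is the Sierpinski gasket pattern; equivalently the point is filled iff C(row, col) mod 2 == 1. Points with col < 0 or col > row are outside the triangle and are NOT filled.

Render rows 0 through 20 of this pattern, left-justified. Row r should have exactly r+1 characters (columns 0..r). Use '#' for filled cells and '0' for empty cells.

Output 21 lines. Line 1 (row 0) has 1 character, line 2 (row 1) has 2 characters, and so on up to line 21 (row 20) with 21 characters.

Answer: #
##
#0#
####
#000#
##00##
#0#0#0#
########
#0000000#
##000000##
#0#00000#0#
####0000####
#000#000#000#
##00##00##00##
#0#0#0#0#0#0#0#
################
#000000000000000#
##00000000000000##
#0#0000000000000#0#
####000000000000####
#000#00000000000#000#

Derivation:
r0=0: #
r1=1: ##
r2=10: #0#
r3=11: ####
r4=100: #000#
r5=101: ##00##
r6=110: #0#0#0#
r7=111: ########
r8=1000: #0000000#
r9=1001: ##000000##
r10=1010: #0#00000#0#
r11=1011: ####0000####
r12=1100: #000#000#000#
r13=1101: ##00##00##00##
r14=1110: #0#0#0#0#0#0#0#
r15=1111: ################
r16=10000: #000000000000000#
r17=10001: ##00000000000000##
r18=10010: #0#0000000000000#0#
r19=10011: ####000000000000####
r20=10100: #000#00000000000#000#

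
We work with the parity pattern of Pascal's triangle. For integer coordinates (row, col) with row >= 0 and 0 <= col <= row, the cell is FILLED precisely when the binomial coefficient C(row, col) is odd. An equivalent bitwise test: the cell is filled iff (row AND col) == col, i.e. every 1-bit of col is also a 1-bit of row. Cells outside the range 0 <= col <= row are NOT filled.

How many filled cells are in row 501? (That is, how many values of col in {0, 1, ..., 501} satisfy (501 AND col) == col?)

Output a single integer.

501 in binary = 111110101
popcount(501) = number of 1-bits in 111110101 = 7
A col c satisfies (501 AND c) == c iff every set bit of c is also set in 501; each of the 7 set bits of 501 can independently be on or off in c.
count = 2^7 = 128

Answer: 128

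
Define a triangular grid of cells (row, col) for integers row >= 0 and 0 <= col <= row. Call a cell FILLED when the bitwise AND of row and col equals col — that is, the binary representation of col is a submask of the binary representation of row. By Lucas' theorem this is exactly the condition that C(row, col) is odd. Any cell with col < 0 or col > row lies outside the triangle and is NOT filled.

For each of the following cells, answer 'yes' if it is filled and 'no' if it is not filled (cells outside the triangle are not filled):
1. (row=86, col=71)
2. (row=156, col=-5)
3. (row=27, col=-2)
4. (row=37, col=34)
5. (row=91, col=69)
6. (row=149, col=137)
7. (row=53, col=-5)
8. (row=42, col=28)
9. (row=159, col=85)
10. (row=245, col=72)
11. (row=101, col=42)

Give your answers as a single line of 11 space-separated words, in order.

Answer: no no no no no no no no no no no

Derivation:
(86,71): row=0b1010110, col=0b1000111, row AND col = 0b1000110 = 70; 70 != 71 -> empty
(156,-5): col outside [0, 156] -> not filled
(27,-2): col outside [0, 27] -> not filled
(37,34): row=0b100101, col=0b100010, row AND col = 0b100000 = 32; 32 != 34 -> empty
(91,69): row=0b1011011, col=0b1000101, row AND col = 0b1000001 = 65; 65 != 69 -> empty
(149,137): row=0b10010101, col=0b10001001, row AND col = 0b10000001 = 129; 129 != 137 -> empty
(53,-5): col outside [0, 53] -> not filled
(42,28): row=0b101010, col=0b11100, row AND col = 0b1000 = 8; 8 != 28 -> empty
(159,85): row=0b10011111, col=0b1010101, row AND col = 0b10101 = 21; 21 != 85 -> empty
(245,72): row=0b11110101, col=0b1001000, row AND col = 0b1000000 = 64; 64 != 72 -> empty
(101,42): row=0b1100101, col=0b101010, row AND col = 0b100000 = 32; 32 != 42 -> empty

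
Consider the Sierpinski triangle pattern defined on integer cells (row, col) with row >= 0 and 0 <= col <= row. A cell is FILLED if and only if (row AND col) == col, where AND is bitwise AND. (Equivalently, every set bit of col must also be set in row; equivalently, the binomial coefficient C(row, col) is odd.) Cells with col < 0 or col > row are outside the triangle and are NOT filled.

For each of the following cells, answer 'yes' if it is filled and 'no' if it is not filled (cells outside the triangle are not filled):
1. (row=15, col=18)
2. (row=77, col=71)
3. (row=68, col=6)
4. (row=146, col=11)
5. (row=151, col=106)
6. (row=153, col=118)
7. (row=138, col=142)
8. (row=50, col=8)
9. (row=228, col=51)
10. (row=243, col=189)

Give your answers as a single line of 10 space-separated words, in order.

Answer: no no no no no no no no no no

Derivation:
(15,18): col outside [0, 15] -> not filled
(77,71): row=0b1001101, col=0b1000111, row AND col = 0b1000101 = 69; 69 != 71 -> empty
(68,6): row=0b1000100, col=0b110, row AND col = 0b100 = 4; 4 != 6 -> empty
(146,11): row=0b10010010, col=0b1011, row AND col = 0b10 = 2; 2 != 11 -> empty
(151,106): row=0b10010111, col=0b1101010, row AND col = 0b10 = 2; 2 != 106 -> empty
(153,118): row=0b10011001, col=0b1110110, row AND col = 0b10000 = 16; 16 != 118 -> empty
(138,142): col outside [0, 138] -> not filled
(50,8): row=0b110010, col=0b1000, row AND col = 0b0 = 0; 0 != 8 -> empty
(228,51): row=0b11100100, col=0b110011, row AND col = 0b100000 = 32; 32 != 51 -> empty
(243,189): row=0b11110011, col=0b10111101, row AND col = 0b10110001 = 177; 177 != 189 -> empty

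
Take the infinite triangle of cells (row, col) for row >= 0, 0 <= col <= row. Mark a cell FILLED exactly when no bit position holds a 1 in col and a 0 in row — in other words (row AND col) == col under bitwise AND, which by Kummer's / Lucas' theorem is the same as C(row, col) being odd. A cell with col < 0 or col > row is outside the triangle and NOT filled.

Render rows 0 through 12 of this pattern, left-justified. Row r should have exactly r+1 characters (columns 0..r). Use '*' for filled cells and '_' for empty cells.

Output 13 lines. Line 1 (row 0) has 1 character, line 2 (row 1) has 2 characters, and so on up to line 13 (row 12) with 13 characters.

Answer: *
**
*_*
****
*___*
**__**
*_*_*_*
********
*_______*
**______**
*_*_____*_*
****____****
*___*___*___*

Derivation:
r0=0: *
r1=1: **
r2=10: *_*
r3=11: ****
r4=100: *___*
r5=101: **__**
r6=110: *_*_*_*
r7=111: ********
r8=1000: *_______*
r9=1001: **______**
r10=1010: *_*_____*_*
r11=1011: ****____****
r12=1100: *___*___*___*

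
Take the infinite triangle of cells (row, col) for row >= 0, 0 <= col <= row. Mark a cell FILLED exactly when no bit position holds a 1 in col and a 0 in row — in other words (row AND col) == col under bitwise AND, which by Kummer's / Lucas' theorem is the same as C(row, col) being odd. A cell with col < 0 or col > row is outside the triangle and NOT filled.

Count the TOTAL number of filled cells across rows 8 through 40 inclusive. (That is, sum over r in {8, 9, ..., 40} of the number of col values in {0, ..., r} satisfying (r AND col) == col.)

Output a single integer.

r8=1000 pc1: +2 =2
r9=1001 pc2: +4 =6
r10=1010 pc2: +4 =10
r11=1011 pc3: +8 =18
r12=1100 pc2: +4 =22
r13=1101 pc3: +8 =30
r14=1110 pc3: +8 =38
r15=1111 pc4: +16 =54
r16=10000 pc1: +2 =56
r17=10001 pc2: +4 =60
r18=10010 pc2: +4 =64
r19=10011 pc3: +8 =72
r20=10100 pc2: +4 =76
r21=10101 pc3: +8 =84
r22=10110 pc3: +8 =92
r23=10111 pc4: +16 =108
r24=11000 pc2: +4 =112
r25=11001 pc3: +8 =120
r26=11010 pc3: +8 =128
r27=11011 pc4: +16 =144
r28=11100 pc3: +8 =152
r29=11101 pc4: +16 =168
r30=11110 pc4: +16 =184
r31=11111 pc5: +32 =216
r32=100000 pc1: +2 =218
r33=100001 pc2: +4 =222
r34=100010 pc2: +4 =226
r35=100011 pc3: +8 =234
r36=100100 pc2: +4 =238
r37=100101 pc3: +8 =246
r38=100110 pc3: +8 =254
r39=100111 pc4: +16 =270
r40=101000 pc2: +4 =274

Answer: 274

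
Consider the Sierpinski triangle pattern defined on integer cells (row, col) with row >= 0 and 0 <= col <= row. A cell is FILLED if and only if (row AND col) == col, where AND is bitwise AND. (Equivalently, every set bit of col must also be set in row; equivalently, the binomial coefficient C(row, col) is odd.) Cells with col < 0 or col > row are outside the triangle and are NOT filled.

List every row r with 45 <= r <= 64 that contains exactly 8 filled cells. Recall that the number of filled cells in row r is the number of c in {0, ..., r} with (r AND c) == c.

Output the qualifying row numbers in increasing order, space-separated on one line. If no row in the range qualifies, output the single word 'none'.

Row r has 2^popcount(r) filled cells, so we need popcount(r) = log2(8) = 3.
Scan r = 45..64 and keep those with exactly 3 one-bits:
r=45=101101 popcount=4 -> skip
r=46=101110 popcount=4 -> skip
r=47=101111 popcount=5 -> skip
r=48=110000 popcount=2 -> skip
r=49=110001 popcount=3 -> KEEP
r=50=110010 popcount=3 -> KEEP
r=51=110011 popcount=4 -> skip
r=52=110100 popcount=3 -> KEEP
r=53=110101 popcount=4 -> skip
r=54=110110 popcount=4 -> skip
r=55=110111 popcount=5 -> skip
r=56=111000 popcount=3 -> KEEP
r=57=111001 popcount=4 -> skip
r=58=111010 popcount=4 -> skip
r=59=111011 popcount=5 -> skip
r=60=111100 popcount=4 -> skip
r=61=111101 popcount=5 -> skip
r=62=111110 popcount=5 -> skip
r=63=111111 popcount=6 -> skip
r=64=1000000 popcount=1 -> skip
Kept rows: 49 50 52 56

Answer: 49 50 52 56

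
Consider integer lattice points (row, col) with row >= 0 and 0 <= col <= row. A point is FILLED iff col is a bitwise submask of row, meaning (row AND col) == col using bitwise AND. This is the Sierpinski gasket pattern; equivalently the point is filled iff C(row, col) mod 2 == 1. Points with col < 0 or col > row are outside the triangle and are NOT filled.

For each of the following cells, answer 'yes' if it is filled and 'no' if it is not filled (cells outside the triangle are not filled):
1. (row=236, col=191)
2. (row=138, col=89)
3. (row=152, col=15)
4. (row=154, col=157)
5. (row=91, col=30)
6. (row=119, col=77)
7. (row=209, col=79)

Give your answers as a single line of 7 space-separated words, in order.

Answer: no no no no no no no

Derivation:
(236,191): row=0b11101100, col=0b10111111, row AND col = 0b10101100 = 172; 172 != 191 -> empty
(138,89): row=0b10001010, col=0b1011001, row AND col = 0b1000 = 8; 8 != 89 -> empty
(152,15): row=0b10011000, col=0b1111, row AND col = 0b1000 = 8; 8 != 15 -> empty
(154,157): col outside [0, 154] -> not filled
(91,30): row=0b1011011, col=0b11110, row AND col = 0b11010 = 26; 26 != 30 -> empty
(119,77): row=0b1110111, col=0b1001101, row AND col = 0b1000101 = 69; 69 != 77 -> empty
(209,79): row=0b11010001, col=0b1001111, row AND col = 0b1000001 = 65; 65 != 79 -> empty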